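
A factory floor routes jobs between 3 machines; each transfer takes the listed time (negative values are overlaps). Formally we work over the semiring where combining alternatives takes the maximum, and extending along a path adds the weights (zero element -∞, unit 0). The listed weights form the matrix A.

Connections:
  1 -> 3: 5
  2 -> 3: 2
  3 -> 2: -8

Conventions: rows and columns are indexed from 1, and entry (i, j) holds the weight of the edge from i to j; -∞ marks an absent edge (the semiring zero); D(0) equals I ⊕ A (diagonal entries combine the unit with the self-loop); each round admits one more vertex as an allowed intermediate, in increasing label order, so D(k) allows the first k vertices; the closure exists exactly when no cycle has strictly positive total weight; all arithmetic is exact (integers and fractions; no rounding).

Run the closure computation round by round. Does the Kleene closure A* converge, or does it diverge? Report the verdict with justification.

D(0):
  [0, -∞, 5]
  [-∞, 0, 2]
  [-∞, -8, 0]
D(1):
  [0, -∞, 5]
  [-∞, 0, 2]
  [-∞, -8, 0]
D(2):
  [0, -∞, 5]
  [-∞, 0, 2]
  [-∞, -8, 0]
D(3):
  [0, -3, 5]
  [-∞, 0, 2]
  [-∞, -8, 0]
Key observation: every diagonal entry stays at the unit through all rounds, so no improving cycle exists.
Answer: CONVERGES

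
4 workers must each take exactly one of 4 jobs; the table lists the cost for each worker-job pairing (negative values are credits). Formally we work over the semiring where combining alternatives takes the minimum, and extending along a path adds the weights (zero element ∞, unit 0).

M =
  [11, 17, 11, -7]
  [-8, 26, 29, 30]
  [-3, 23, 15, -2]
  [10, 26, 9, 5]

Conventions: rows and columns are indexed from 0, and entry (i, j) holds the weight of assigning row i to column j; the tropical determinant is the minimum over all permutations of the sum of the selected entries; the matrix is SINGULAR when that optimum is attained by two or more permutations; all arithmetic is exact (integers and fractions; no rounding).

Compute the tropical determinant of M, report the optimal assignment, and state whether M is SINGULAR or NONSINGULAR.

σ = (0, 1, 2, 3): 11 + 26 + 15 + 5 = 57
σ = (0, 1, 3, 2): 11 + 26 + (-2) + 9 = 44
σ = (0, 2, 1, 3): 11 + 29 + 23 + 5 = 68
σ = (0, 2, 3, 1): 11 + 29 + (-2) + 26 = 64
σ = (0, 3, 1, 2): 11 + 30 + 23 + 9 = 73
σ = (0, 3, 2, 1): 11 + 30 + 15 + 26 = 82
σ = (1, 0, 2, 3): 17 + (-8) + 15 + 5 = 29
σ = (1, 0, 3, 2): 17 + (-8) + (-2) + 9 = 16
σ = (1, 2, 0, 3): 17 + 29 + (-3) + 5 = 48
σ = (1, 2, 3, 0): 17 + 29 + (-2) + 10 = 54
σ = (1, 3, 0, 2): 17 + 30 + (-3) + 9 = 53
σ = (1, 3, 2, 0): 17 + 30 + 15 + 10 = 72
σ = (2, 0, 1, 3): 11 + (-8) + 23 + 5 = 31
σ = (2, 0, 3, 1): 11 + (-8) + (-2) + 26 = 27
σ = (2, 1, 0, 3): 11 + 26 + (-3) + 5 = 39
σ = (2, 1, 3, 0): 11 + 26 + (-2) + 10 = 45
σ = (2, 3, 0, 1): 11 + 30 + (-3) + 26 = 64
σ = (2, 3, 1, 0): 11 + 30 + 23 + 10 = 74
σ = (3, 0, 1, 2): (-7) + (-8) + 23 + 9 = 17
σ = (3, 0, 2, 1): (-7) + (-8) + 15 + 26 = 26
σ = (3, 1, 0, 2): (-7) + 26 + (-3) + 9 = 25
σ = (3, 1, 2, 0): (-7) + 26 + 15 + 10 = 44
σ = (3, 2, 0, 1): (-7) + 29 + (-3) + 26 = 45
σ = (3, 2, 1, 0): (-7) + 29 + 23 + 10 = 55
Optimal value attained by: σ = (1, 0, 3, 2).
Answer: det⊕(M) = 16; verdict: NONSINGULAR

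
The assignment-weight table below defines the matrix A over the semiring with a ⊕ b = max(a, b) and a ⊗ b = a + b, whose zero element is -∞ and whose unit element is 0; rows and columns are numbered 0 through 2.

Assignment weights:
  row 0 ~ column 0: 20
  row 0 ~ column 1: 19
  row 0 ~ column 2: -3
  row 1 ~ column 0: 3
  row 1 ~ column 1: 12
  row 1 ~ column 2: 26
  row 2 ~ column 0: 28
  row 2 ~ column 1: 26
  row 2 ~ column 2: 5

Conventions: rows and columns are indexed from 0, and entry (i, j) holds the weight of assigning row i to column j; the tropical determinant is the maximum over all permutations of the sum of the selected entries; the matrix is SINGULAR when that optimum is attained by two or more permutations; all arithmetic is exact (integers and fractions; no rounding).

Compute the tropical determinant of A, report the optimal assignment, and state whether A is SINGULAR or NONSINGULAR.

σ = (0, 1, 2): 20 + 12 + 5 = 37
σ = (0, 2, 1): 20 + 26 + 26 = 72
σ = (1, 0, 2): 19 + 3 + 5 = 27
σ = (1, 2, 0): 19 + 26 + 28 = 73
σ = (2, 0, 1): (-3) + 3 + 26 = 26
σ = (2, 1, 0): (-3) + 12 + 28 = 37
Optimal value attained by: σ = (1, 2, 0).
Answer: det⊕(A) = 73; verdict: NONSINGULAR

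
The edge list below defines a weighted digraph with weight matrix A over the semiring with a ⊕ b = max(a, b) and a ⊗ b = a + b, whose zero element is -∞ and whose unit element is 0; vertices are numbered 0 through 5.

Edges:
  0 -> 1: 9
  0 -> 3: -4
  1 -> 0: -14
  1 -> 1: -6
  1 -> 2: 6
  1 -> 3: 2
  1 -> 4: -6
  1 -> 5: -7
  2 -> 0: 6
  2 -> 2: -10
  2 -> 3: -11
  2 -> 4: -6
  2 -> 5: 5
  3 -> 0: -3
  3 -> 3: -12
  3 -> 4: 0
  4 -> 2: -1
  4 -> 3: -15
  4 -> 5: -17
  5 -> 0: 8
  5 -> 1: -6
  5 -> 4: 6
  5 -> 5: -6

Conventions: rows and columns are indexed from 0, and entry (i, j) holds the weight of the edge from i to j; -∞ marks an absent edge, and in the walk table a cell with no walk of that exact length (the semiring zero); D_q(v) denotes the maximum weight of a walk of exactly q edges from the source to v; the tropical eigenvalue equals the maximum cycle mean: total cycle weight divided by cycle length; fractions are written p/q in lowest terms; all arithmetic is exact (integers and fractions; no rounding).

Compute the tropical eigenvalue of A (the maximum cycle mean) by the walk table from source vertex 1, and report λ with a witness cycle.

q=0: [-∞, 0, -∞, -∞, -∞, -∞]
q=1: [-14, -6, 6, 2, -6, -7]
q=2: [12, -5, 0, -4, 2, 11]
q=3: [19, 21, 1, 8, 17, 5]
q=4: [13, 28, 27, 23, 15, 14]
q=5: [33, 22, 34, 30, 23, 32]
q=6: [40, 42, 28, 29, 38, 39]
Optimal cycle mean attained by: cycle 0->1->2->0, total 9 + 6 + 6, length 3.
Answer: λ = 7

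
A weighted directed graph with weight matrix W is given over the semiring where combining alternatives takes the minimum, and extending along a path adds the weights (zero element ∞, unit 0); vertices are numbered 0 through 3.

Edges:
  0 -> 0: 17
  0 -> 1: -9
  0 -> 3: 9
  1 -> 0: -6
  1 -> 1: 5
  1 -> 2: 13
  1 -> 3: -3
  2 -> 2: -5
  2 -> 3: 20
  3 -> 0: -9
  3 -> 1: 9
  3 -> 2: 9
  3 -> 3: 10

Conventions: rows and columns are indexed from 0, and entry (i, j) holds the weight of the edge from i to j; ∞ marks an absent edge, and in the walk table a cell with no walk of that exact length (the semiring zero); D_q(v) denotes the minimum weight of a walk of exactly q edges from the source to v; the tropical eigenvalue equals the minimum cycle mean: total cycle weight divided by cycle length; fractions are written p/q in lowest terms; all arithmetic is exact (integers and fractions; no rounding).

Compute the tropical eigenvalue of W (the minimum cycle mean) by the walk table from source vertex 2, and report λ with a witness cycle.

q=0: [∞, ∞, 0, ∞]
q=1: [∞, ∞, -5, 20]
q=2: [11, 29, -10, 15]
q=3: [6, 2, -15, 10]
q=4: [-4, -3, -20, -1]
Optimal cycle mean attained by: cycle 0->1->0, total (-9) + (-6), length 2.
Answer: λ = -15/2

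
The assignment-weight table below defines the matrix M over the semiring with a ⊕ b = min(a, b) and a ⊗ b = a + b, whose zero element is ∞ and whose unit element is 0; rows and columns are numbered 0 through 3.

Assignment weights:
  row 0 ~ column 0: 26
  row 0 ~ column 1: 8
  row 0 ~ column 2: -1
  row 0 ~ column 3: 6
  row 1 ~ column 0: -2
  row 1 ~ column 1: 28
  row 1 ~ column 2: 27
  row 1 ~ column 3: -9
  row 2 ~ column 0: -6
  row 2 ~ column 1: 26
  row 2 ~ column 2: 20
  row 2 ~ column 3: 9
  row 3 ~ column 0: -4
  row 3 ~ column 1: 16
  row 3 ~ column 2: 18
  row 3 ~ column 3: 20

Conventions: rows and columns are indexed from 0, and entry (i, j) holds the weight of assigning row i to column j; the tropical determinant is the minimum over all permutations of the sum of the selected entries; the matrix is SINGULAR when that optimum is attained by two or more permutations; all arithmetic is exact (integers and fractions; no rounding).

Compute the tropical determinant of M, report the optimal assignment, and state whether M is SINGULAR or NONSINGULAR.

σ = (0, 1, 2, 3): 26 + 28 + 20 + 20 = 94
σ = (0, 1, 3, 2): 26 + 28 + 9 + 18 = 81
σ = (0, 2, 1, 3): 26 + 27 + 26 + 20 = 99
σ = (0, 2, 3, 1): 26 + 27 + 9 + 16 = 78
σ = (0, 3, 1, 2): 26 + (-9) + 26 + 18 = 61
σ = (0, 3, 2, 1): 26 + (-9) + 20 + 16 = 53
σ = (1, 0, 2, 3): 8 + (-2) + 20 + 20 = 46
σ = (1, 0, 3, 2): 8 + (-2) + 9 + 18 = 33
σ = (1, 2, 0, 3): 8 + 27 + (-6) + 20 = 49
σ = (1, 2, 3, 0): 8 + 27 + 9 + (-4) = 40
σ = (1, 3, 0, 2): 8 + (-9) + (-6) + 18 = 11
σ = (1, 3, 2, 0): 8 + (-9) + 20 + (-4) = 15
σ = (2, 0, 1, 3): (-1) + (-2) + 26 + 20 = 43
σ = (2, 0, 3, 1): (-1) + (-2) + 9 + 16 = 22
σ = (2, 1, 0, 3): (-1) + 28 + (-6) + 20 = 41
σ = (2, 1, 3, 0): (-1) + 28 + 9 + (-4) = 32
σ = (2, 3, 0, 1): (-1) + (-9) + (-6) + 16 = 0
σ = (2, 3, 1, 0): (-1) + (-9) + 26 + (-4) = 12
σ = (3, 0, 1, 2): 6 + (-2) + 26 + 18 = 48
σ = (3, 0, 2, 1): 6 + (-2) + 20 + 16 = 40
σ = (3, 1, 0, 2): 6 + 28 + (-6) + 18 = 46
σ = (3, 1, 2, 0): 6 + 28 + 20 + (-4) = 50
σ = (3, 2, 0, 1): 6 + 27 + (-6) + 16 = 43
σ = (3, 2, 1, 0): 6 + 27 + 26 + (-4) = 55
Optimal value attained by: σ = (2, 3, 0, 1).
Answer: det⊕(M) = 0; verdict: NONSINGULAR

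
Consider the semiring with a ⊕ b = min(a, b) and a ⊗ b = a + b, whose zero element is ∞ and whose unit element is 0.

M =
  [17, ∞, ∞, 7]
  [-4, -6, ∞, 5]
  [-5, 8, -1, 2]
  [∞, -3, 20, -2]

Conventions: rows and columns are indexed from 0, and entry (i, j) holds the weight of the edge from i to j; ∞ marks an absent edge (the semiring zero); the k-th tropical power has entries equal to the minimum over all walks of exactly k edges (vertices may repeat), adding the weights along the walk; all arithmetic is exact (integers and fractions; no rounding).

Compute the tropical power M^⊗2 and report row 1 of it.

M^⊗2:
  [34, 4, 27, 5]
  [-10, -12, 25, -1]
  [-6, -1, -2, 0]
  [-7, -9, 18, -4]
Answer: row 1 of M^⊗2 = [-10, -12, 25, -1]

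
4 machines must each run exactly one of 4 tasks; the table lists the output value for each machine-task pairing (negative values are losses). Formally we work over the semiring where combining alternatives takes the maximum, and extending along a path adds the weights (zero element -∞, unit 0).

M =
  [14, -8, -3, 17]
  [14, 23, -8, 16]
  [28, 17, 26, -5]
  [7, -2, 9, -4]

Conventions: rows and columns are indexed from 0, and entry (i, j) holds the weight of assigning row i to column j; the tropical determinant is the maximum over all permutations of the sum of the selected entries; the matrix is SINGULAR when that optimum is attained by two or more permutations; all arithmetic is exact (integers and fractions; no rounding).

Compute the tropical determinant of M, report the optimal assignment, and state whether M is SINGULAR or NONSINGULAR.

σ = (0, 1, 2, 3): 14 + 23 + 26 + (-4) = 59
σ = (0, 1, 3, 2): 14 + 23 + (-5) + 9 = 41
σ = (0, 2, 1, 3): 14 + (-8) + 17 + (-4) = 19
σ = (0, 2, 3, 1): 14 + (-8) + (-5) + (-2) = -1
σ = (0, 3, 1, 2): 14 + 16 + 17 + 9 = 56
σ = (0, 3, 2, 1): 14 + 16 + 26 + (-2) = 54
σ = (1, 0, 2, 3): (-8) + 14 + 26 + (-4) = 28
σ = (1, 0, 3, 2): (-8) + 14 + (-5) + 9 = 10
σ = (1, 2, 0, 3): (-8) + (-8) + 28 + (-4) = 8
σ = (1, 2, 3, 0): (-8) + (-8) + (-5) + 7 = -14
σ = (1, 3, 0, 2): (-8) + 16 + 28 + 9 = 45
σ = (1, 3, 2, 0): (-8) + 16 + 26 + 7 = 41
σ = (2, 0, 1, 3): (-3) + 14 + 17 + (-4) = 24
σ = (2, 0, 3, 1): (-3) + 14 + (-5) + (-2) = 4
σ = (2, 1, 0, 3): (-3) + 23 + 28 + (-4) = 44
σ = (2, 1, 3, 0): (-3) + 23 + (-5) + 7 = 22
σ = (2, 3, 0, 1): (-3) + 16 + 28 + (-2) = 39
σ = (2, 3, 1, 0): (-3) + 16 + 17 + 7 = 37
σ = (3, 0, 1, 2): 17 + 14 + 17 + 9 = 57
σ = (3, 0, 2, 1): 17 + 14 + 26 + (-2) = 55
σ = (3, 1, 0, 2): 17 + 23 + 28 + 9 = 77
σ = (3, 1, 2, 0): 17 + 23 + 26 + 7 = 73
σ = (3, 2, 0, 1): 17 + (-8) + 28 + (-2) = 35
σ = (3, 2, 1, 0): 17 + (-8) + 17 + 7 = 33
Optimal value attained by: σ = (3, 1, 0, 2).
Answer: det⊕(M) = 77; verdict: NONSINGULAR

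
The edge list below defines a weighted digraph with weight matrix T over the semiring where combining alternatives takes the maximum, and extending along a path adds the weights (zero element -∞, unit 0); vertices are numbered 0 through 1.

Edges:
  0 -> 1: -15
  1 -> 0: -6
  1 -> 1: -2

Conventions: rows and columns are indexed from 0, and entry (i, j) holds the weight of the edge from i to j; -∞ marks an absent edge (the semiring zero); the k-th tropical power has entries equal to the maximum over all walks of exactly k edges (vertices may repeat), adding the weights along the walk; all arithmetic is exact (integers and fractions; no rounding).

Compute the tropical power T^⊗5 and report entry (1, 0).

T^⊗2:
  [-21, -17]
  [-8, -4]
T^⊗3:
  [-23, -19]
  [-10, -6]
T^⊗4:
  [-25, -21]
  [-12, -8]
T^⊗5:
  [-27, -23]
  [-14, -10]
Key observation: the optimum is the walk 1->1->1->1->1->0, with weight (-2) + (-2) + (-2) + (-2) + (-6) = -14.
Optimal value attained by: walk 1->1->1->1->1->0.
Answer: (T^⊗5)[1][0] = -14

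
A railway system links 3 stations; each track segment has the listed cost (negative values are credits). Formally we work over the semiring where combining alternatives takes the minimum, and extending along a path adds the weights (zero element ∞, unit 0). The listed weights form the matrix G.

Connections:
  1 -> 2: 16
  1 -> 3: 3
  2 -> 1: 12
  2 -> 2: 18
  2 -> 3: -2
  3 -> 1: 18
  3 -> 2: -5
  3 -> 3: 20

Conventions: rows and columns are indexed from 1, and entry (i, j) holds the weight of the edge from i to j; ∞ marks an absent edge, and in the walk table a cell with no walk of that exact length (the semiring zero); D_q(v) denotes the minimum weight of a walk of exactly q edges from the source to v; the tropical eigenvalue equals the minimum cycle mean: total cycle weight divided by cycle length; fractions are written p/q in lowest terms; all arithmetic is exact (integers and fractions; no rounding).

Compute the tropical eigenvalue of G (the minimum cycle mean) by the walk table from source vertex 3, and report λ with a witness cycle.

q=0: [∞, ∞, 0]
q=1: [18, -5, 20]
q=2: [7, 13, -7]
q=3: [11, -12, 10]
Optimal cycle mean attained by: cycle 2->3->2, total (-2) + (-5), length 2.
Answer: λ = -7/2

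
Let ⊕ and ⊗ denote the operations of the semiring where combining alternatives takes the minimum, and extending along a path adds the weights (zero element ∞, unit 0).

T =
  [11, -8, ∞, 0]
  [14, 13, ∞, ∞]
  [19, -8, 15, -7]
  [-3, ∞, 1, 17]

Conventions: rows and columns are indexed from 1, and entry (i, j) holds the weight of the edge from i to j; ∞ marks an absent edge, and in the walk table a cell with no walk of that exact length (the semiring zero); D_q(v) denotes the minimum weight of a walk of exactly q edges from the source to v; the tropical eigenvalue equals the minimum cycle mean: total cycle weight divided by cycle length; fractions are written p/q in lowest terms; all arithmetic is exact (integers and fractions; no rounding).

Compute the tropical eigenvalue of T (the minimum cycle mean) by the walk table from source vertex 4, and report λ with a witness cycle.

q=0: [∞, ∞, ∞, 0]
q=1: [-3, ∞, 1, 17]
q=2: [8, -11, 16, -6]
q=3: [-9, 0, -5, 8]
q=4: [2, -17, 9, -12]
Optimal cycle mean attained by: cycle 3->4->3, total (-7) + 1, length 2.
Answer: λ = -3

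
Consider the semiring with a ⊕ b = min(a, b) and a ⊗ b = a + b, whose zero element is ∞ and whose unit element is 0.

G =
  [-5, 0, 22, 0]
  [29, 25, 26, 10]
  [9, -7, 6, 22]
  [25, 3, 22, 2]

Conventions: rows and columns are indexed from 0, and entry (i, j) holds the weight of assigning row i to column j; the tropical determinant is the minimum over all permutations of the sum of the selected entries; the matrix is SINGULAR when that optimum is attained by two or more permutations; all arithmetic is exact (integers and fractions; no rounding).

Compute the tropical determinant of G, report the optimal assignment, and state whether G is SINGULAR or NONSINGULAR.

σ = (0, 1, 2, 3): (-5) + 25 + 6 + 2 = 28
σ = (0, 1, 3, 2): (-5) + 25 + 22 + 22 = 64
σ = (0, 2, 1, 3): (-5) + 26 + (-7) + 2 = 16
σ = (0, 2, 3, 1): (-5) + 26 + 22 + 3 = 46
σ = (0, 3, 1, 2): (-5) + 10 + (-7) + 22 = 20
σ = (0, 3, 2, 1): (-5) + 10 + 6 + 3 = 14
σ = (1, 0, 2, 3): 0 + 29 + 6 + 2 = 37
σ = (1, 0, 3, 2): 0 + 29 + 22 + 22 = 73
σ = (1, 2, 0, 3): 0 + 26 + 9 + 2 = 37
σ = (1, 2, 3, 0): 0 + 26 + 22 + 25 = 73
σ = (1, 3, 0, 2): 0 + 10 + 9 + 22 = 41
σ = (1, 3, 2, 0): 0 + 10 + 6 + 25 = 41
σ = (2, 0, 1, 3): 22 + 29 + (-7) + 2 = 46
σ = (2, 0, 3, 1): 22 + 29 + 22 + 3 = 76
σ = (2, 1, 0, 3): 22 + 25 + 9 + 2 = 58
σ = (2, 1, 3, 0): 22 + 25 + 22 + 25 = 94
σ = (2, 3, 0, 1): 22 + 10 + 9 + 3 = 44
σ = (2, 3, 1, 0): 22 + 10 + (-7) + 25 = 50
σ = (3, 0, 1, 2): 0 + 29 + (-7) + 22 = 44
σ = (3, 0, 2, 1): 0 + 29 + 6 + 3 = 38
σ = (3, 1, 0, 2): 0 + 25 + 9 + 22 = 56
σ = (3, 1, 2, 0): 0 + 25 + 6 + 25 = 56
σ = (3, 2, 0, 1): 0 + 26 + 9 + 3 = 38
σ = (3, 2, 1, 0): 0 + 26 + (-7) + 25 = 44
Optimal value attained by: σ = (0, 3, 2, 1).
Answer: det⊕(G) = 14; verdict: NONSINGULAR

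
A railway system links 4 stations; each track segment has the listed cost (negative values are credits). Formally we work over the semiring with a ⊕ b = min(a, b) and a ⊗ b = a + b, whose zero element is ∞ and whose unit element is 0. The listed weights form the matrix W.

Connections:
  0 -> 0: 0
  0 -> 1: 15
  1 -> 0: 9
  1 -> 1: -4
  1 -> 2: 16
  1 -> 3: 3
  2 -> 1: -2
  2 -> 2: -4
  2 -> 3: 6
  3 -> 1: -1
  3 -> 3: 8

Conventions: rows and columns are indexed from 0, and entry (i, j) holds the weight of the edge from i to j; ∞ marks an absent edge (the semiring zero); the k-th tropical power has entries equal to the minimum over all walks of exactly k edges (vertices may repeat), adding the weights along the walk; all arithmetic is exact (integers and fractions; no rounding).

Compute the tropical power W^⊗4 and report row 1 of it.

W^⊗2:
  [0, 11, 31, 18]
  [5, -8, 12, -1]
  [7, -6, -8, 1]
  [8, -5, 15, 2]
W^⊗3:
  [0, 7, 27, 14]
  [1, -12, 8, -5]
  [3, -10, -12, -3]
  [4, -9, 11, -2]
W^⊗4:
  [0, 3, 23, 10]
  [-3, -16, 4, -9]
  [-1, -14, -16, -7]
  [0, -13, 7, -6]
Answer: row 1 of W^⊗4 = [-3, -16, 4, -9]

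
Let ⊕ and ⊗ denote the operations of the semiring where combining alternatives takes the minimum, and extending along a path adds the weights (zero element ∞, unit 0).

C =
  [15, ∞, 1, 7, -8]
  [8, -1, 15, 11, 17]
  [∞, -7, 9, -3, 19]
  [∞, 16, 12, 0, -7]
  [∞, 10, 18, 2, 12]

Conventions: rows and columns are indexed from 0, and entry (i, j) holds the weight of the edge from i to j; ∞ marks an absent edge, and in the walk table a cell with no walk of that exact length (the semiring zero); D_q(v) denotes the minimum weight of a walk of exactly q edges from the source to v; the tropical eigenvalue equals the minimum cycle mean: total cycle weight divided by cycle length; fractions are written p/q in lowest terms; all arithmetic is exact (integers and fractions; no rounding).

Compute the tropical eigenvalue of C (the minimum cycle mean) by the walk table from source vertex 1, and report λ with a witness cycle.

q=0: [∞, 0, ∞, ∞, ∞]
q=1: [8, -1, 15, 11, 17]
q=2: [7, -2, 9, 10, 0]
q=3: [6, -3, 8, 2, -1]
q=4: [5, -4, 7, 1, -5]
q=5: [4, -5, 6, -3, -6]
Optimal cycle mean attained by: cycle 3->4->3, total (-7) + 2, length 2.
Answer: λ = -5/2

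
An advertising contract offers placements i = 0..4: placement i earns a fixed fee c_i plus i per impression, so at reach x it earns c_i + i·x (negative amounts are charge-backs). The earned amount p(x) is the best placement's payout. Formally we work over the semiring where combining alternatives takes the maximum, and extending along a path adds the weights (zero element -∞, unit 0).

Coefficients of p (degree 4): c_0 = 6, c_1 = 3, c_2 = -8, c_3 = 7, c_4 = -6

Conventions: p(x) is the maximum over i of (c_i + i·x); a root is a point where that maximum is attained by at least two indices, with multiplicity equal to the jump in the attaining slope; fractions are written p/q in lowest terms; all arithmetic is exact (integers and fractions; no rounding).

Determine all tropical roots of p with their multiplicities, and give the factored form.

hull edge (i=0, c=6) to (i=3, c=7): slope 1/3, span 3
hull edge (i=3, c=7) to (i=4, c=-6): slope -13, span 1
Factored form: p(x) = -6 ⊗ (x ⊕ (-1/3)) ⊗ (x ⊕ (-1/3)) ⊗ (x ⊕ (-1/3)) ⊗ (x ⊕ 13)
Answer: roots = -1/3 (mult 3), 13 (mult 1)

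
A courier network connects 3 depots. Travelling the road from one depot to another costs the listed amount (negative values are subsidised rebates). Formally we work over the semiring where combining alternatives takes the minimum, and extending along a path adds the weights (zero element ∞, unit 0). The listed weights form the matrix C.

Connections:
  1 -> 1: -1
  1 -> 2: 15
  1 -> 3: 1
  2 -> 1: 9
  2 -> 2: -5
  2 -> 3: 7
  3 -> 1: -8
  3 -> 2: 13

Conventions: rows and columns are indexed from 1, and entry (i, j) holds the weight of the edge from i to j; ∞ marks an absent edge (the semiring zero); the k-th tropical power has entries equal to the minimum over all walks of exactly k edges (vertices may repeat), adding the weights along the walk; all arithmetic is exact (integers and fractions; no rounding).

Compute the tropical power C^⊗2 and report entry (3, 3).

C^⊗2:
  [-7, 10, 0]
  [-1, -10, 2]
  [-9, 7, -7]
Key observation: the optimum is the walk 3->1->3, with weight (-8) + 1 = -7.
Optimal value attained by: walk 3->1->3.
Answer: (C^⊗2)[3][3] = -7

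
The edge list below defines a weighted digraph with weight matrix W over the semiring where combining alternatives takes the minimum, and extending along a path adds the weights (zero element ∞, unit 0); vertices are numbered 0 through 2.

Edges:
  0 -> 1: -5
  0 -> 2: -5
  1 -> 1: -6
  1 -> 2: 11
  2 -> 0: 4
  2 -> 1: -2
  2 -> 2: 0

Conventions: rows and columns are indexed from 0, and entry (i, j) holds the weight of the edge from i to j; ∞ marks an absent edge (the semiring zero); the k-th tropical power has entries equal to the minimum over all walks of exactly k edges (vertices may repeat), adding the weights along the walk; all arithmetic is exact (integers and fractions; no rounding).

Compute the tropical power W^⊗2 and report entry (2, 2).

W^⊗2:
  [-1, -11, -5]
  [15, -12, 5]
  [4, -8, -1]
Key observation: the optimum is the walk 2->0->2, with weight 4 + (-5) = -1.
Optimal value attained by: walk 2->0->2.
Answer: (W^⊗2)[2][2] = -1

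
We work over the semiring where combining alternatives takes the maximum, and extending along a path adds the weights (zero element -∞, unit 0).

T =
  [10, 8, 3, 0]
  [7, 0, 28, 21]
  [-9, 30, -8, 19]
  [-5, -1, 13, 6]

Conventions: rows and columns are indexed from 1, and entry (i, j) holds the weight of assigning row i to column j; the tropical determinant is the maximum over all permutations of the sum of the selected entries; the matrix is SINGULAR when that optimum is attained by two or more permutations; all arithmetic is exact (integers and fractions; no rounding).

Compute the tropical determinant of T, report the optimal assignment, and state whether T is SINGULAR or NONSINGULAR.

σ = (1, 2, 3, 4): 10 + 0 + (-8) + 6 = 8
σ = (1, 2, 4, 3): 10 + 0 + 19 + 13 = 42
σ = (1, 3, 2, 4): 10 + 28 + 30 + 6 = 74
σ = (1, 3, 4, 2): 10 + 28 + 19 + (-1) = 56
σ = (1, 4, 2, 3): 10 + 21 + 30 + 13 = 74
σ = (1, 4, 3, 2): 10 + 21 + (-8) + (-1) = 22
σ = (2, 1, 3, 4): 8 + 7 + (-8) + 6 = 13
σ = (2, 1, 4, 3): 8 + 7 + 19 + 13 = 47
σ = (2, 3, 1, 4): 8 + 28 + (-9) + 6 = 33
σ = (2, 3, 4, 1): 8 + 28 + 19 + (-5) = 50
σ = (2, 4, 1, 3): 8 + 21 + (-9) + 13 = 33
σ = (2, 4, 3, 1): 8 + 21 + (-8) + (-5) = 16
σ = (3, 1, 2, 4): 3 + 7 + 30 + 6 = 46
σ = (3, 1, 4, 2): 3 + 7 + 19 + (-1) = 28
σ = (3, 2, 1, 4): 3 + 0 + (-9) + 6 = 0
σ = (3, 2, 4, 1): 3 + 0 + 19 + (-5) = 17
σ = (3, 4, 1, 2): 3 + 21 + (-9) + (-1) = 14
σ = (3, 4, 2, 1): 3 + 21 + 30 + (-5) = 49
σ = (4, 1, 2, 3): 0 + 7 + 30 + 13 = 50
σ = (4, 1, 3, 2): 0 + 7 + (-8) + (-1) = -2
σ = (4, 2, 1, 3): 0 + 0 + (-9) + 13 = 4
σ = (4, 2, 3, 1): 0 + 0 + (-8) + (-5) = -13
σ = (4, 3, 1, 2): 0 + 28 + (-9) + (-1) = 18
σ = (4, 3, 2, 1): 0 + 28 + 30 + (-5) = 53
Optimal value attained by: σ = (1, 3, 2, 4).
Answer: det⊕(T) = 74; verdict: SINGULAR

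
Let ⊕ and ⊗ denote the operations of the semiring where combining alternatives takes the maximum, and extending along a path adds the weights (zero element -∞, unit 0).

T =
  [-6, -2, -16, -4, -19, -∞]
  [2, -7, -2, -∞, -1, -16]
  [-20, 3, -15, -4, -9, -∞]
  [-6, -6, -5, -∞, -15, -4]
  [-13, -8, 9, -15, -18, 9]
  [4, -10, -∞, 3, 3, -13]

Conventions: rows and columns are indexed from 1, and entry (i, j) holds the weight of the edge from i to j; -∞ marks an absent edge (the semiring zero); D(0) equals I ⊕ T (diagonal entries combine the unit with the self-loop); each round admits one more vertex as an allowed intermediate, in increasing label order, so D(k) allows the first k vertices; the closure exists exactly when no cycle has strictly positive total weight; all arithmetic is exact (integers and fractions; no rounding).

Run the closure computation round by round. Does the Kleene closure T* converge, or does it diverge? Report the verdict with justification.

D(0):
  [0, -2, -16, -4, -19, -∞]
  [2, 0, -2, -∞, -1, -16]
  [-20, 3, 0, -4, -9, -∞]
  [-6, -6, -5, 0, -15, -4]
  [-13, -8, 9, -15, 0, 9]
  [4, -10, -∞, 3, 3, 0]
D(1):
  [0, -2, -16, -4, -19, -∞]
  [2, 0, -2, -2, -1, -16]
  [-20, 3, 0, -4, -9, -∞]
  [-6, -6, -5, 0, -15, -4]
  [-13, -8, 9, -15, 0, 9]
  [4, 2, -12, 3, 3, 0]
Detection: at round 2, diagonal entry (3, 3) turns strictly positive.
Key observation: the cycle 3->2->3 has total weight 3 + (-2), which is strictly positive.
Answer: DIVERGES — positive cycle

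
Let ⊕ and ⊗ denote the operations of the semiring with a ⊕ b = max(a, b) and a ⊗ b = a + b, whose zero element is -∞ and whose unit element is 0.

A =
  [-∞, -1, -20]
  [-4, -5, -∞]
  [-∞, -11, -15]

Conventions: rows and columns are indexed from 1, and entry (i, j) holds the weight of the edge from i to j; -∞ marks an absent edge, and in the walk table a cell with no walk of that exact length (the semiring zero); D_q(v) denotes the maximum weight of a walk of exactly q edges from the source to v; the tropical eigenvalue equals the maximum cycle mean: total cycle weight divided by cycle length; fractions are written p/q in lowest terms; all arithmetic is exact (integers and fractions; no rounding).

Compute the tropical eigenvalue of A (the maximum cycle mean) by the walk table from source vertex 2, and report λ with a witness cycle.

q=0: [-∞, 0, -∞]
q=1: [-4, -5, -∞]
q=2: [-9, -5, -24]
q=3: [-9, -10, -29]
Optimal cycle mean attained by: cycle 1->2->1, total (-1) + (-4), length 2.
Answer: λ = -5/2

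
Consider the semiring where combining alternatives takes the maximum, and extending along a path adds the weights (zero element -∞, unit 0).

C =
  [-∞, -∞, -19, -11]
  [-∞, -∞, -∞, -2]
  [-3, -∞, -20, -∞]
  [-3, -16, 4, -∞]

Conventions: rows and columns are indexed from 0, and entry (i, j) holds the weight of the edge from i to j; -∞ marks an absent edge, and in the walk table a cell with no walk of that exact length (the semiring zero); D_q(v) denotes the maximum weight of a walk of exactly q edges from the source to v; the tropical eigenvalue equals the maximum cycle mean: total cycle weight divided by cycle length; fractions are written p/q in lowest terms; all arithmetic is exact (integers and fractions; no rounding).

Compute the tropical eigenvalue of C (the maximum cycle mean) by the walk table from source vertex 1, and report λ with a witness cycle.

q=0: [-∞, 0, -∞, -∞]
q=1: [-∞, -∞, -∞, -2]
q=2: [-5, -18, 2, -∞]
q=3: [-1, -∞, -18, -16]
q=4: [-19, -32, -12, -12]
Optimal cycle mean attained by: cycle 0->3->2->0, total (-11) + 4 + (-3), length 3.
Answer: λ = -10/3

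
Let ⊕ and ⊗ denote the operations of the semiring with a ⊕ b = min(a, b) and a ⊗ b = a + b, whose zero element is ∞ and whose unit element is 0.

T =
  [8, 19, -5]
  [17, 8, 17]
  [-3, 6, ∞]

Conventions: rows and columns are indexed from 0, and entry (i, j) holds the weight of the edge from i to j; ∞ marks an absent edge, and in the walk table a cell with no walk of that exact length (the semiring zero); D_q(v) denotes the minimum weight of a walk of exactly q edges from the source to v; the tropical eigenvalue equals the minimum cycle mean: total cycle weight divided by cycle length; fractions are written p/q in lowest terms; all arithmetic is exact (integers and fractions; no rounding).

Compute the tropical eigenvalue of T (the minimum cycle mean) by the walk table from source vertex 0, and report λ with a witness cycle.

q=0: [0, ∞, ∞]
q=1: [8, 19, -5]
q=2: [-8, 1, 3]
q=3: [0, 9, -13]
Optimal cycle mean attained by: cycle 0->2->0, total (-5) + (-3), length 2.
Answer: λ = -4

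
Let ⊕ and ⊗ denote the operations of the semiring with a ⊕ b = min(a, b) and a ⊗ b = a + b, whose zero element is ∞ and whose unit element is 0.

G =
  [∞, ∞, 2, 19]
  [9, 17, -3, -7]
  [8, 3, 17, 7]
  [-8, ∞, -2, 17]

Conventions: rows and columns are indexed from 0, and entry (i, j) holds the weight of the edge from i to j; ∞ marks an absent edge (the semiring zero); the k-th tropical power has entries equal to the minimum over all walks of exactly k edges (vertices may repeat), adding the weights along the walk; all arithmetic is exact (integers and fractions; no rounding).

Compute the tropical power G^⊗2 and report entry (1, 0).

G^⊗2:
  [10, 5, 17, 9]
  [-15, 0, -9, 4]
  [-1, 20, 0, -4]
  [6, 1, -6, 5]
Key observation: the optimum is the walk 1->3->0, with weight (-7) + (-8) = -15.
Optimal value attained by: walk 1->3->0.
Answer: (G^⊗2)[1][0] = -15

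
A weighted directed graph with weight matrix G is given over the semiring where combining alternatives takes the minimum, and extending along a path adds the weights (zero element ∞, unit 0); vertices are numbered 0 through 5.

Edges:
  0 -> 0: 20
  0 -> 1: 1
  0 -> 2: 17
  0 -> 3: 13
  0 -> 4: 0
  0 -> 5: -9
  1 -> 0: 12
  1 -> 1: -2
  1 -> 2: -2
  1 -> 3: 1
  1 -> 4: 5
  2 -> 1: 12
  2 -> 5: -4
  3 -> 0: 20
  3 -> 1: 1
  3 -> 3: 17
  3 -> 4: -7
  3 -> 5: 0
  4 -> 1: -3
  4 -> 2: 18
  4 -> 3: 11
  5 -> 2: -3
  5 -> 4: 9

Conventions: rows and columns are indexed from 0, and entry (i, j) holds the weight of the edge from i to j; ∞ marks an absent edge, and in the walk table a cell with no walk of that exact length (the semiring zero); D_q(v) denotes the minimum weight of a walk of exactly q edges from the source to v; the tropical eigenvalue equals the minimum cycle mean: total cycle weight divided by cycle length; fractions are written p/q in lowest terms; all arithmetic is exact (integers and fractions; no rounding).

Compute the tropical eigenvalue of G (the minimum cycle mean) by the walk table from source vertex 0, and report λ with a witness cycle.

q=0: [0, ∞, ∞, ∞, ∞, ∞]
q=1: [20, 1, 17, 13, 0, -9]
q=2: [13, -3, -12, 2, 0, 11]
q=3: [9, -5, -5, -2, -5, -16]
q=4: [7, -8, -19, -4, -9, -9]
q=5: [4, -12, -12, -7, -11, -23]
q=6: [0, -14, -26, -11, -14, -16]
Optimal cycle mean attained by: cycle 2->5->2, total (-4) + (-3), length 2.
Answer: λ = -7/2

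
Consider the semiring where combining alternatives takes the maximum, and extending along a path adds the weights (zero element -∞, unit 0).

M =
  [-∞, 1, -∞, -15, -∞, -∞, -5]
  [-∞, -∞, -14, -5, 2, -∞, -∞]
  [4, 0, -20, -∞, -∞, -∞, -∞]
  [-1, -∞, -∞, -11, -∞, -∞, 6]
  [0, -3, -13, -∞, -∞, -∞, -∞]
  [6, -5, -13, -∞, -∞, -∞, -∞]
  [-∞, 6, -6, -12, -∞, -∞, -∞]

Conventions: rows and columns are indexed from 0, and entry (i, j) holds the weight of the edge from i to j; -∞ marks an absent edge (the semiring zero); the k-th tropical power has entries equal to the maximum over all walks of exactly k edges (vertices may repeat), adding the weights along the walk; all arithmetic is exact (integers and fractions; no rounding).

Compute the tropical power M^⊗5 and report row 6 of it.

M^⊗2:
  [-16, 1, -11, -4, 3, -∞, -9]
  [2, -1, -11, -16, -∞, -∞, 1]
  [-16, 5, -14, -5, 2, -∞, -1]
  [-12, 12, 0, -6, -∞, -∞, -5]
  [-9, 1, -17, -8, -1, -∞, -5]
  [-9, 7, -19, -9, -3, -∞, 1]
  [-2, -6, -8, 1, 8, -∞, -6]
M^⊗3:
  [3, 0, -10, -4, 3, -∞, 2]
  [-7, 7, -5, -6, 1, -∞, -3]
  [2, 5, -7, 0, 7, -∞, 1]
  [4, 1, -2, 7, 14, -∞, 0]
  [-1, 1, -11, -4, 3, -∞, -2]
  [-3, 7, -5, 2, 9, -∞, -3]
  [8, 5, -5, -10, -4, -∞, 7]
M^⊗4:
  [3, 8, -4, -5, 2, -∞, 2]
  [1, 3, -7, 2, 9, -∞, 0]
  [7, 7, -5, 0, 7, -∞, 6]
  [14, 11, 1, -4, 3, -∞, 13]
  [3, 4, -8, -4, 3, -∞, 2]
  [9, 6, -4, 2, 9, -∞, 8]
  [-1, 13, 1, 0, 7, -∞, 3]
M^⊗5:
  [2, 8, -4, 3, 10, -∞, 1]
  [9, 6, -4, -2, 5, -∞, 8]
  [7, 12, 0, 2, 9, -∞, 6]
  [5, 19, 7, 6, 13, -∞, 9]
  [3, 8, -4, -1, 6, -∞, 2]
  [9, 14, 2, 1, 8, -∞, 8]
  [7, 9, -1, 8, 15, -∞, 6]
Answer: row 6 of M^⊗5 = [7, 9, -1, 8, 15, -∞, 6]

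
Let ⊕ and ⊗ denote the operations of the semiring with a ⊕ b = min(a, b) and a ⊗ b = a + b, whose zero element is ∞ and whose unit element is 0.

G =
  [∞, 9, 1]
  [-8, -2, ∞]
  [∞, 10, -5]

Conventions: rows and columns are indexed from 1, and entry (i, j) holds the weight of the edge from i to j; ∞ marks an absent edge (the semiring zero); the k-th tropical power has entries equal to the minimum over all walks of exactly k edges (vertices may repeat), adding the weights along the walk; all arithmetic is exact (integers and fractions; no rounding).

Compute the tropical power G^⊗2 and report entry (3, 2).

G^⊗2:
  [1, 7, -4]
  [-10, -4, -7]
  [2, 5, -10]
Key observation: the optimum is the walk 3->3->2, with weight (-5) + 10 = 5.
Optimal value attained by: walk 3->3->2.
Answer: (G^⊗2)[3][2] = 5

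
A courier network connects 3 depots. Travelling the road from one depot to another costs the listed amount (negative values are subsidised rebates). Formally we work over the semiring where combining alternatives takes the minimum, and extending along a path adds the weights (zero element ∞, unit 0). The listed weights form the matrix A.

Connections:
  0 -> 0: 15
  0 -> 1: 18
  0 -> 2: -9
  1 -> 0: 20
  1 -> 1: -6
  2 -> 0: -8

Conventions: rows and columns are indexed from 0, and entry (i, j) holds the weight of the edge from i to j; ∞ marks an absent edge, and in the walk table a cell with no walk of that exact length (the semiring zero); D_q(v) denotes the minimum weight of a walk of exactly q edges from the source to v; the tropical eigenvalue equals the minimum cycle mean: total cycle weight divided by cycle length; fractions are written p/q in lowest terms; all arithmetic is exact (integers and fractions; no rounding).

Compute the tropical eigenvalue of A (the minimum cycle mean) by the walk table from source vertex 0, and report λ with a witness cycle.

q=0: [0, ∞, ∞]
q=1: [15, 18, -9]
q=2: [-17, 12, 6]
q=3: [-2, 1, -26]
Optimal cycle mean attained by: cycle 0->2->0, total (-9) + (-8), length 2.
Answer: λ = -17/2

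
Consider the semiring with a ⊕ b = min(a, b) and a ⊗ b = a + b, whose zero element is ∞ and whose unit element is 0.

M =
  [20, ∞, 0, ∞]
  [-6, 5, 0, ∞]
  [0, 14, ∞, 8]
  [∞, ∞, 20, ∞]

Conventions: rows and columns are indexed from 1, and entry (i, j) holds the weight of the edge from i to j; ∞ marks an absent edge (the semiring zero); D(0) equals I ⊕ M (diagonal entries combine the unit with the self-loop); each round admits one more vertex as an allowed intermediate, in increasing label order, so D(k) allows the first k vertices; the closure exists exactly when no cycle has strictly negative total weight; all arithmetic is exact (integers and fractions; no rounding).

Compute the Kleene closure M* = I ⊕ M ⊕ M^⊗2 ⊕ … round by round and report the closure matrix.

D(0):
  [0, ∞, 0, ∞]
  [-6, 0, 0, ∞]
  [0, 14, 0, 8]
  [∞, ∞, 20, 0]
D(1):
  [0, ∞, 0, ∞]
  [-6, 0, -6, ∞]
  [0, 14, 0, 8]
  [∞, ∞, 20, 0]
D(2):
  [0, ∞, 0, ∞]
  [-6, 0, -6, ∞]
  [0, 14, 0, 8]
  [∞, ∞, 20, 0]
D(3):
  [0, 14, 0, 8]
  [-6, 0, -6, 2]
  [0, 14, 0, 8]
  [20, 34, 20, 0]
D(4):
  [0, 14, 0, 8]
  [-6, 0, -6, 2]
  [0, 14, 0, 8]
  [20, 34, 20, 0]
Answer: M* = [[0, 14, 0, 8], [-6, 0, -6, 2], [0, 14, 0, 8], [20, 34, 20, 0]]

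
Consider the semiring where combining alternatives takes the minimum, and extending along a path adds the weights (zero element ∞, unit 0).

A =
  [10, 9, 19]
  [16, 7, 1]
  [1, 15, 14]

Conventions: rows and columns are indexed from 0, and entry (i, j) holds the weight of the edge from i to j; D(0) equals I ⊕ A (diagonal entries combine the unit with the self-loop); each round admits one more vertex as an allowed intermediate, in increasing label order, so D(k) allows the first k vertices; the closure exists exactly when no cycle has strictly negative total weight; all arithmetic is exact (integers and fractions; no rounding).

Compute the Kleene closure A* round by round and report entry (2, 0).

D(0):
  [0, 9, 19]
  [16, 0, 1]
  [1, 15, 0]
D(1):
  [0, 9, 19]
  [16, 0, 1]
  [1, 10, 0]
D(2):
  [0, 9, 10]
  [16, 0, 1]
  [1, 10, 0]
D(3):
  [0, 9, 10]
  [2, 0, 1]
  [1, 10, 0]
Answer: A*[2][0] = 1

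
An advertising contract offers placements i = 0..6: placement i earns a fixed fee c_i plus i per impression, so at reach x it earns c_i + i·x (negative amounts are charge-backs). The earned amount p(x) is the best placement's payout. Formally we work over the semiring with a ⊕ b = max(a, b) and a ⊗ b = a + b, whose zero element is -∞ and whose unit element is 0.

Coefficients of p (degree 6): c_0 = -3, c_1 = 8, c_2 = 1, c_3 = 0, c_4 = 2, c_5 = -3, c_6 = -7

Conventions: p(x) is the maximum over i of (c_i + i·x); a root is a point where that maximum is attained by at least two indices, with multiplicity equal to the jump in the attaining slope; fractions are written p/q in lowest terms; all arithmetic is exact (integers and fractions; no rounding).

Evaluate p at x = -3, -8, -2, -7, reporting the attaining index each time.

p(-3) = max(-3+0·(-3)=-3, 8+1·(-3)=5, 1+2·(-3)=-5, 0+3·(-3)=-9, 2+4·(-3)=-10, -3+5·(-3)=-18, -7+6·(-3)=-25) = 5 (attained by i=1)
p(-8) = max(-3+0·(-8)=-3, 8+1·(-8)=0, 1+2·(-8)=-15, 0+3·(-8)=-24, 2+4·(-8)=-30, -3+5·(-8)=-43, -7+6·(-8)=-55) = 0 (attained by i=1)
p(-2) = max(-3+0·(-2)=-3, 8+1·(-2)=6, 1+2·(-2)=-3, 0+3·(-2)=-6, 2+4·(-2)=-6, -3+5·(-2)=-13, -7+6·(-2)=-19) = 6 (attained by i=1)
p(-7) = max(-3+0·(-7)=-3, 8+1·(-7)=1, 1+2·(-7)=-13, 0+3·(-7)=-21, 2+4·(-7)=-26, -3+5·(-7)=-38, -7+6·(-7)=-49) = 1 (attained by i=1)
Answer: p(-3) = 5; p(-8) = 0; p(-2) = 6; p(-7) = 1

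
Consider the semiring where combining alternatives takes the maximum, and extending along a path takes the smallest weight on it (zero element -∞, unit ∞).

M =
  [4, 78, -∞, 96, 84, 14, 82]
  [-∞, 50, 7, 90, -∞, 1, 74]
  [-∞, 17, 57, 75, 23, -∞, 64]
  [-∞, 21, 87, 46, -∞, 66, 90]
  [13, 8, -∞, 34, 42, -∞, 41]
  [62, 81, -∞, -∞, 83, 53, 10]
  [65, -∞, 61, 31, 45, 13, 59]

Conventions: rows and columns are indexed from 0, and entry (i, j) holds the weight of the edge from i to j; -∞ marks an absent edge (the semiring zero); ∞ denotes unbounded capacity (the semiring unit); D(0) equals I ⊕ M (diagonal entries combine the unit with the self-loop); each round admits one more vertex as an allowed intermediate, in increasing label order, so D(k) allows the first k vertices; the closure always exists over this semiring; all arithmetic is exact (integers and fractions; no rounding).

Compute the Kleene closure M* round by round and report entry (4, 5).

D(0):
  [∞, 78, -∞, 96, 84, 14, 82]
  [-∞, ∞, 7, 90, -∞, 1, 74]
  [-∞, 17, ∞, 75, 23, -∞, 64]
  [-∞, 21, 87, ∞, -∞, 66, 90]
  [13, 8, -∞, 34, ∞, -∞, 41]
  [62, 81, -∞, -∞, 83, ∞, 10]
  [65, -∞, 61, 31, 45, 13, ∞]
D(1):
  [∞, 78, -∞, 96, 84, 14, 82]
  [-∞, ∞, 7, 90, -∞, 1, 74]
  [-∞, 17, ∞, 75, 23, -∞, 64]
  [-∞, 21, 87, ∞, -∞, 66, 90]
  [13, 13, -∞, 34, ∞, 13, 41]
  [62, 81, -∞, 62, 83, ∞, 62]
  [65, 65, 61, 65, 65, 14, ∞]
D(2):
  [∞, 78, 7, 96, 84, 14, 82]
  [-∞, ∞, 7, 90, -∞, 1, 74]
  [-∞, 17, ∞, 75, 23, 1, 64]
  [-∞, 21, 87, ∞, -∞, 66, 90]
  [13, 13, 7, 34, ∞, 13, 41]
  [62, 81, 7, 81, 83, ∞, 74]
  [65, 65, 61, 65, 65, 14, ∞]
D(3):
  [∞, 78, 7, 96, 84, 14, 82]
  [-∞, ∞, 7, 90, 7, 1, 74]
  [-∞, 17, ∞, 75, 23, 1, 64]
  [-∞, 21, 87, ∞, 23, 66, 90]
  [13, 13, 7, 34, ∞, 13, 41]
  [62, 81, 7, 81, 83, ∞, 74]
  [65, 65, 61, 65, 65, 14, ∞]
D(4):
  [∞, 78, 87, 96, 84, 66, 90]
  [-∞, ∞, 87, 90, 23, 66, 90]
  [-∞, 21, ∞, 75, 23, 66, 75]
  [-∞, 21, 87, ∞, 23, 66, 90]
  [13, 21, 34, 34, ∞, 34, 41]
  [62, 81, 81, 81, 83, ∞, 81]
  [65, 65, 65, 65, 65, 65, ∞]
D(5):
  [∞, 78, 87, 96, 84, 66, 90]
  [13, ∞, 87, 90, 23, 66, 90]
  [13, 21, ∞, 75, 23, 66, 75]
  [13, 21, 87, ∞, 23, 66, 90]
  [13, 21, 34, 34, ∞, 34, 41]
  [62, 81, 81, 81, 83, ∞, 81]
  [65, 65, 65, 65, 65, 65, ∞]
D(6):
  [∞, 78, 87, 96, 84, 66, 90]
  [62, ∞, 87, 90, 66, 66, 90]
  [62, 66, ∞, 75, 66, 66, 75]
  [62, 66, 87, ∞, 66, 66, 90]
  [34, 34, 34, 34, ∞, 34, 41]
  [62, 81, 81, 81, 83, ∞, 81]
  [65, 65, 65, 65, 65, 65, ∞]
D(7):
  [∞, 78, 87, 96, 84, 66, 90]
  [65, ∞, 87, 90, 66, 66, 90]
  [65, 66, ∞, 75, 66, 66, 75]
  [65, 66, 87, ∞, 66, 66, 90]
  [41, 41, 41, 41, ∞, 41, 41]
  [65, 81, 81, 81, 83, ∞, 81]
  [65, 65, 65, 65, 65, 65, ∞]
Answer: M*[4][5] = 41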